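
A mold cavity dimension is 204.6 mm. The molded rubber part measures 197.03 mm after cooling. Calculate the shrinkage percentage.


Shrinkage = (mold - part) / mold * 100
= (204.6 - 197.03) / 204.6 * 100
= 7.57 / 204.6 * 100
= 3.7%

3.7%


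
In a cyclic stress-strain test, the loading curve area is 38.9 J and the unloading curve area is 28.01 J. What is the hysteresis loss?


Hysteresis loss = loading - unloading
= 38.9 - 28.01
= 10.89 J

10.89 J


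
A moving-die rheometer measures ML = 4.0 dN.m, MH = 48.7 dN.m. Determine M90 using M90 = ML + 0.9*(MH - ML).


M90 = ML + 0.9 * (MH - ML)
M90 = 4.0 + 0.9 * (48.7 - 4.0)
M90 = 4.0 + 0.9 * 44.7
M90 = 44.23 dN.m

44.23 dN.m


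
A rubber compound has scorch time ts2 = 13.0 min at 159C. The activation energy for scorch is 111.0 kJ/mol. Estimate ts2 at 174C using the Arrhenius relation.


Convert temperatures: T1 = 159 + 273.15 = 432.15 K, T2 = 174 + 273.15 = 447.15 K
ts2_new = 13.0 * exp(111000 / 8.314 * (1/447.15 - 1/432.15))
1/T2 - 1/T1 = -7.7625e-05
ts2_new = 4.61 min

4.61 min


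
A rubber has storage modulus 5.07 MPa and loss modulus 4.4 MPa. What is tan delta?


tan delta = E'' / E'
= 4.4 / 5.07
= 0.8679

tan delta = 0.8679


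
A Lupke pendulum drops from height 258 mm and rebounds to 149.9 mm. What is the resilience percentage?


Resilience = h_rebound / h_drop * 100
= 149.9 / 258 * 100
= 58.1%

58.1%


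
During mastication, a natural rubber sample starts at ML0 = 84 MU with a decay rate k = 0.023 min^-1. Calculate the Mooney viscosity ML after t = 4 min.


ML = ML0 * exp(-k * t)
ML = 84 * exp(-0.023 * 4)
ML = 84 * 0.9121
ML = 76.62 MU

76.62 MU


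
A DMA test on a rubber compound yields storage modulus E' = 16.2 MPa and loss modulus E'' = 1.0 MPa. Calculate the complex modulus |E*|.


|E*| = sqrt(E'^2 + E''^2)
= sqrt(16.2^2 + 1.0^2)
= sqrt(262.4400 + 1.0000)
= 16.231 MPa

16.231 MPa


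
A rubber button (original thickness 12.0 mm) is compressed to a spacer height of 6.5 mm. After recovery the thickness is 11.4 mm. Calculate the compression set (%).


CS = (t0 - recovered) / (t0 - ts) * 100
= (12.0 - 11.4) / (12.0 - 6.5) * 100
= 0.6 / 5.5 * 100
= 10.9%

10.9%


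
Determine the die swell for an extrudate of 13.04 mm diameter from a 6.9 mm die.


Die swell ratio = D_extrudate / D_die
= 13.04 / 6.9
= 1.89

Die swell = 1.89


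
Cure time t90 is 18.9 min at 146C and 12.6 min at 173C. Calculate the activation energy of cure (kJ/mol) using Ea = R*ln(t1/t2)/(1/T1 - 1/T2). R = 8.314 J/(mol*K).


T1 = 419.15 K, T2 = 446.15 K
1/T1 - 1/T2 = 1.4438e-04
ln(t1/t2) = ln(18.9/12.6) = 0.4055
Ea = 8.314 * 0.4055 / 1.4438e-04 = 23348.0229 J/mol
Ea = 23.35 kJ/mol

23.35 kJ/mol


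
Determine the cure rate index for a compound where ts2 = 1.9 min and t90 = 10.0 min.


CRI = 100 / (t90 - ts2)
= 100 / (10.0 - 1.9)
= 100 / 8.1
= 12.35 min^-1

12.35 min^-1


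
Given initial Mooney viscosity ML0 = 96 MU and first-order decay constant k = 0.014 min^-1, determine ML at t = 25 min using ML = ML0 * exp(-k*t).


ML = ML0 * exp(-k * t)
ML = 96 * exp(-0.014 * 25)
ML = 96 * 0.7047
ML = 67.65 MU

67.65 MU


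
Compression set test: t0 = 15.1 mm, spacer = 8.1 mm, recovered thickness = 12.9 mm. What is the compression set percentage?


CS = (t0 - recovered) / (t0 - ts) * 100
= (15.1 - 12.9) / (15.1 - 8.1) * 100
= 2.2 / 7.0 * 100
= 31.4%

31.4%


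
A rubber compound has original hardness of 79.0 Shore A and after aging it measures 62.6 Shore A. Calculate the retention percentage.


Retention = aged / original * 100
= 62.6 / 79.0 * 100
= 79.2%

79.2%


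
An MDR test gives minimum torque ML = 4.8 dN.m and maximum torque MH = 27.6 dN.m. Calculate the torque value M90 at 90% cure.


M90 = ML + 0.9 * (MH - ML)
M90 = 4.8 + 0.9 * (27.6 - 4.8)
M90 = 4.8 + 0.9 * 22.8
M90 = 25.32 dN.m

25.32 dN.m


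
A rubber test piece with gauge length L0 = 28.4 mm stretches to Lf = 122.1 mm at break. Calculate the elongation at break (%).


Elongation = (Lf - L0) / L0 * 100
= (122.1 - 28.4) / 28.4 * 100
= 93.7 / 28.4 * 100
= 329.9%

329.9%


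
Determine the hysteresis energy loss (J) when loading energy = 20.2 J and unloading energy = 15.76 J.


Hysteresis loss = loading - unloading
= 20.2 - 15.76
= 4.44 J

4.44 J


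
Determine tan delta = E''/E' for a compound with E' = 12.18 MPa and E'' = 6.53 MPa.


tan delta = E'' / E'
= 6.53 / 12.18
= 0.5361

tan delta = 0.5361


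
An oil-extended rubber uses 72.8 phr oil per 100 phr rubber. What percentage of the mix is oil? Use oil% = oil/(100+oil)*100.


Oil % = oil / (100 + oil) * 100
= 72.8 / (100 + 72.8) * 100
= 72.8 / 172.8 * 100
= 42.13%

42.13%


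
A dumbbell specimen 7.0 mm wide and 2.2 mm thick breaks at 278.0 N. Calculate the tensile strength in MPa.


Area = width * thickness = 7.0 * 2.2 = 15.4 mm^2
TS = force / area = 278.0 / 15.4 = 18.05 MPa

18.05 MPa


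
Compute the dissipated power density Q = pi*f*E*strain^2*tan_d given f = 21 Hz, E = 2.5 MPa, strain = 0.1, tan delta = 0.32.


Q = pi * f * E * strain^2 * tan_d
= pi * 21 * 2.5 * 0.1^2 * 0.32
= pi * 21 * 2.5 * 0.0100 * 0.32
= 0.5278

Q = 0.5278


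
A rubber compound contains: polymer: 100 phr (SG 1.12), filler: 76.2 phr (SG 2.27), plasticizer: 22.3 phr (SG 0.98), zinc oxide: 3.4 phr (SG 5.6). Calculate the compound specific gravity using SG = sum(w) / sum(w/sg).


Sum of weights = 201.9
Volume contributions:
  polymer: 100/1.12 = 89.2857
  filler: 76.2/2.27 = 33.5683
  plasticizer: 22.3/0.98 = 22.7551
  zinc oxide: 3.4/5.6 = 0.6071
Sum of volumes = 146.2162
SG = 201.9 / 146.2162 = 1.381

SG = 1.381


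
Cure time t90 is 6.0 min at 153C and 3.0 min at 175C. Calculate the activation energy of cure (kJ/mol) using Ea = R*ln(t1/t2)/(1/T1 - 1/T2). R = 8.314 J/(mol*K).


T1 = 426.15 K, T2 = 448.15 K
1/T1 - 1/T2 = 1.1520e-04
ln(t1/t2) = ln(6.0/3.0) = 0.6931
Ea = 8.314 * 0.6931 / 1.1520e-04 = 50026.3358 J/mol
Ea = 50.03 kJ/mol

50.03 kJ/mol


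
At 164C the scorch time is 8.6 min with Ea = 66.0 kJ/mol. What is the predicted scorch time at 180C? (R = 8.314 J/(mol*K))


Convert temperatures: T1 = 164 + 273.15 = 437.15 K, T2 = 180 + 273.15 = 453.15 K
ts2_new = 8.6 * exp(66000 / 8.314 * (1/453.15 - 1/437.15))
1/T2 - 1/T1 = -8.0770e-05
ts2_new = 4.53 min

4.53 min


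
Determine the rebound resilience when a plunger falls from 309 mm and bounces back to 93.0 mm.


Resilience = h_rebound / h_drop * 100
= 93.0 / 309 * 100
= 30.1%

30.1%


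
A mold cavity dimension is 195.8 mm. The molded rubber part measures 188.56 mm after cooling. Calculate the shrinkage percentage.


Shrinkage = (mold - part) / mold * 100
= (195.8 - 188.56) / 195.8 * 100
= 7.24 / 195.8 * 100
= 3.7%

3.7%


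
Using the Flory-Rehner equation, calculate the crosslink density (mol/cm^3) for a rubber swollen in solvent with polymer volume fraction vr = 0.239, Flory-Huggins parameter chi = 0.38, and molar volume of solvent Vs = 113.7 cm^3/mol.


ln(1 - vr) = ln(1 - 0.239) = -0.2731
Numerator = -((-0.2731) + 0.239 + 0.38 * 0.239^2) = 0.0124
Denominator = 113.7 * (0.239^(1/3) - 0.239/2) = 56.9730
nu = 0.0124 / 56.9730 = 2.1793e-04 mol/cm^3

2.1793e-04 mol/cm^3


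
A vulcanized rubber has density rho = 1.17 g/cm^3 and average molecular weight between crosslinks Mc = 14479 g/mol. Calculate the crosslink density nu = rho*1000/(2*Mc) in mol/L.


nu = rho * 1000 / (2 * Mc)
nu = 1.17 * 1000 / (2 * 14479)
nu = 1170.0 / 28958
nu = 0.0404 mol/L

0.0404 mol/L


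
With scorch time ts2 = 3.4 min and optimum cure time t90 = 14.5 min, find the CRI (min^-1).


CRI = 100 / (t90 - ts2)
= 100 / (14.5 - 3.4)
= 100 / 11.1
= 9.01 min^-1

9.01 min^-1


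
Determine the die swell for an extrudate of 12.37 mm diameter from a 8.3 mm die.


Die swell ratio = D_extrudate / D_die
= 12.37 / 8.3
= 1.49

Die swell = 1.49


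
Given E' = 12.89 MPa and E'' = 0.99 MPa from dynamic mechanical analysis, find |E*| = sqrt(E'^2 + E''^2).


|E*| = sqrt(E'^2 + E''^2)
= sqrt(12.89^2 + 0.99^2)
= sqrt(166.1521 + 0.9801)
= 12.928 MPa

12.928 MPa


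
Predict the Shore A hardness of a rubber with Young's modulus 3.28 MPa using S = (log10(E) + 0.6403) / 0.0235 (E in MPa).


log10(E) = 0.0235*S - 0.6403  =>  S = (log10(E) + 0.6403) / 0.0235
log10(3.28) = 0.515874
S = (0.515874 + 0.6403) / 0.0235 = 1.156174 / 0.0235
S = 49.2

Shore A = 49.2


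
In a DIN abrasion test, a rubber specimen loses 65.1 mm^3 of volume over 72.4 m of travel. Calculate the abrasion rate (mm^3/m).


Rate = volume_loss / distance
= 65.1 / 72.4
= 0.899 mm^3/m

0.899 mm^3/m


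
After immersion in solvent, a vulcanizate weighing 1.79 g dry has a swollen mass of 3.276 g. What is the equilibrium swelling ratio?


Q = W_swollen / W_dry
Q = 3.276 / 1.79
Q = 1.83

Q = 1.83


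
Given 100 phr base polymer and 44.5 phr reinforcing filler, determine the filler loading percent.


Filler % = filler / (rubber + filler) * 100
= 44.5 / (100 + 44.5) * 100
= 44.5 / 144.5 * 100
= 30.8%

30.8%


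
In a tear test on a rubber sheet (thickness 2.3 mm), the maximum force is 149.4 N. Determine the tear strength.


Tear strength = force / thickness
= 149.4 / 2.3
= 64.96 N/mm

64.96 N/mm


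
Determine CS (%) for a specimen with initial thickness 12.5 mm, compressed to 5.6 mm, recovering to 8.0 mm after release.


CS = (t0 - recovered) / (t0 - ts) * 100
= (12.5 - 8.0) / (12.5 - 5.6) * 100
= 4.5 / 6.9 * 100
= 65.2%

65.2%


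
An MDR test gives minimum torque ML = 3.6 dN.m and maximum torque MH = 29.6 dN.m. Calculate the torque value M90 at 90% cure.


M90 = ML + 0.9 * (MH - ML)
M90 = 3.6 + 0.9 * (29.6 - 3.6)
M90 = 3.6 + 0.9 * 26.0
M90 = 27.0 dN.m

27.0 dN.m


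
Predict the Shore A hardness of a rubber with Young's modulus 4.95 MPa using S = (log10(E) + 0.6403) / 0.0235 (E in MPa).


log10(E) = 0.0235*S - 0.6403  =>  S = (log10(E) + 0.6403) / 0.0235
log10(4.95) = 0.694605
S = (0.694605 + 0.6403) / 0.0235 = 1.334905 / 0.0235
S = 56.8

Shore A = 56.8


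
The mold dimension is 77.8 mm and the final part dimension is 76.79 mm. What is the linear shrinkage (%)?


Shrinkage = (mold - part) / mold * 100
= (77.8 - 76.79) / 77.8 * 100
= 1.01 / 77.8 * 100
= 1.3%

1.3%


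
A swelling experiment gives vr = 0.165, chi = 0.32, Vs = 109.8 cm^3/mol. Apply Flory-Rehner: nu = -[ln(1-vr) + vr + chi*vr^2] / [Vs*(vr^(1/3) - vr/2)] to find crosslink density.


ln(1 - vr) = ln(1 - 0.165) = -0.1803
Numerator = -((-0.1803) + 0.165 + 0.32 * 0.165^2) = 0.0066
Denominator = 109.8 * (0.165^(1/3) - 0.165/2) = 51.1647
nu = 0.0066 / 51.1647 = 1.2922e-04 mol/cm^3

1.2922e-04 mol/cm^3


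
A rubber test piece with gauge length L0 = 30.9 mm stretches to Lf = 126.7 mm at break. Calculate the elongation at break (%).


Elongation = (Lf - L0) / L0 * 100
= (126.7 - 30.9) / 30.9 * 100
= 95.8 / 30.9 * 100
= 310.0%

310.0%


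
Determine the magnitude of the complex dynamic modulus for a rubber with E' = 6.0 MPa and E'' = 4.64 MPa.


|E*| = sqrt(E'^2 + E''^2)
= sqrt(6.0^2 + 4.64^2)
= sqrt(36.0000 + 21.5296)
= 7.585 MPa

7.585 MPa


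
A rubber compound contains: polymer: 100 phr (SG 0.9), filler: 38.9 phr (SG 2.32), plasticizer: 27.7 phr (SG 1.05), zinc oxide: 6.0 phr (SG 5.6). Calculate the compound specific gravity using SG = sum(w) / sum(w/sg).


Sum of weights = 172.6
Volume contributions:
  polymer: 100/0.9 = 111.1111
  filler: 38.9/2.32 = 16.7672
  plasticizer: 27.7/1.05 = 26.3810
  zinc oxide: 6.0/5.6 = 1.0714
Sum of volumes = 155.3307
SG = 172.6 / 155.3307 = 1.111

SG = 1.111


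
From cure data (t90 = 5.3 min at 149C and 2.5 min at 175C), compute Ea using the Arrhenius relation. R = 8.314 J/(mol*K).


T1 = 422.15 K, T2 = 448.15 K
1/T1 - 1/T2 = 1.3743e-04
ln(t1/t2) = ln(5.3/2.5) = 0.7514
Ea = 8.314 * 0.7514 / 1.3743e-04 = 45457.6893 J/mol
Ea = 45.46 kJ/mol

45.46 kJ/mol


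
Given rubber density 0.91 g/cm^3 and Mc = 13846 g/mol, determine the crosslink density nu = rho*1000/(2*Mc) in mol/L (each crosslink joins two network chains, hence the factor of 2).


nu = rho * 1000 / (2 * Mc)
nu = 0.91 * 1000 / (2 * 13846)
nu = 910.0 / 27692
nu = 0.0329 mol/L

0.0329 mol/L


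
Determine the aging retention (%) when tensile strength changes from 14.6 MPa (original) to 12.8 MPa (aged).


Retention = aged / original * 100
= 12.8 / 14.6 * 100
= 87.7%

87.7%


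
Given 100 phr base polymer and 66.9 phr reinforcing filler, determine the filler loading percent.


Filler % = filler / (rubber + filler) * 100
= 66.9 / (100 + 66.9) * 100
= 66.9 / 166.9 * 100
= 40.08%

40.08%


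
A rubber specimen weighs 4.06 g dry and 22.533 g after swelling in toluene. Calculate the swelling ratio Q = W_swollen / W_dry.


Q = W_swollen / W_dry
Q = 22.533 / 4.06
Q = 5.55

Q = 5.55


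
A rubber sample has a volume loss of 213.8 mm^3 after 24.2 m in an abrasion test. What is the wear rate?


Rate = volume_loss / distance
= 213.8 / 24.2
= 8.835 mm^3/m

8.835 mm^3/m


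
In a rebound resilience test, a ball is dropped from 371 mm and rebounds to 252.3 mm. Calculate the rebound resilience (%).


Resilience = h_rebound / h_drop * 100
= 252.3 / 371 * 100
= 68.0%

68.0%


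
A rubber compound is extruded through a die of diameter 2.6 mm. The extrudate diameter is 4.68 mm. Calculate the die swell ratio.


Die swell ratio = D_extrudate / D_die
= 4.68 / 2.6
= 1.8

Die swell = 1.8


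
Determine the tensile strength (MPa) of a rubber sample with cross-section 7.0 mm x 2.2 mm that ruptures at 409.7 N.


Area = width * thickness = 7.0 * 2.2 = 15.4 mm^2
TS = force / area = 409.7 / 15.4 = 26.6 MPa

26.6 MPa


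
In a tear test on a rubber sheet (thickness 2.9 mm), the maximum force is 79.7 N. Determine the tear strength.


Tear strength = force / thickness
= 79.7 / 2.9
= 27.48 N/mm

27.48 N/mm


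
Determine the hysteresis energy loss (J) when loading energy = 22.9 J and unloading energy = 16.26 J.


Hysteresis loss = loading - unloading
= 22.9 - 16.26
= 6.64 J

6.64 J


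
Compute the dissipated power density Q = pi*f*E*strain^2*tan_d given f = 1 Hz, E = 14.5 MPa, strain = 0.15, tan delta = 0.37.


Q = pi * f * E * strain^2 * tan_d
= pi * 1 * 14.5 * 0.15^2 * 0.37
= pi * 1 * 14.5 * 0.0225 * 0.37
= 0.3792

Q = 0.3792


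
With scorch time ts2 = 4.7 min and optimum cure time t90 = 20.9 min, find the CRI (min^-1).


CRI = 100 / (t90 - ts2)
= 100 / (20.9 - 4.7)
= 100 / 16.2
= 6.17 min^-1

6.17 min^-1


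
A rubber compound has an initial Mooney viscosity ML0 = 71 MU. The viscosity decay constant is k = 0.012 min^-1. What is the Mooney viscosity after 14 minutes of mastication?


ML = ML0 * exp(-k * t)
ML = 71 * exp(-0.012 * 14)
ML = 71 * 0.8454
ML = 60.02 MU

60.02 MU


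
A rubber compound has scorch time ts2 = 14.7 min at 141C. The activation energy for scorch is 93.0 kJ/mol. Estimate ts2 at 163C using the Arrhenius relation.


Convert temperatures: T1 = 141 + 273.15 = 414.15 K, T2 = 163 + 273.15 = 436.15 K
ts2_new = 14.7 * exp(93000 / 8.314 * (1/436.15 - 1/414.15))
1/T2 - 1/T1 = -1.2179e-04
ts2_new = 3.76 min

3.76 min


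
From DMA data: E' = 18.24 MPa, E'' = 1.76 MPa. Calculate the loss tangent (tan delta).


tan delta = E'' / E'
= 1.76 / 18.24
= 0.0965

tan delta = 0.0965


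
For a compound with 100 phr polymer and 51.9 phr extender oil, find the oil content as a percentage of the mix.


Oil % = oil / (100 + oil) * 100
= 51.9 / (100 + 51.9) * 100
= 51.9 / 151.9 * 100
= 34.17%

34.17%


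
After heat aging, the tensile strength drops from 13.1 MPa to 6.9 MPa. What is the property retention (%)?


Retention = aged / original * 100
= 6.9 / 13.1 * 100
= 52.7%

52.7%


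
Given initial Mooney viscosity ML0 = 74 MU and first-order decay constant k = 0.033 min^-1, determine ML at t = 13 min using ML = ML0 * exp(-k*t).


ML = ML0 * exp(-k * t)
ML = 74 * exp(-0.033 * 13)
ML = 74 * 0.6512
ML = 48.19 MU

48.19 MU


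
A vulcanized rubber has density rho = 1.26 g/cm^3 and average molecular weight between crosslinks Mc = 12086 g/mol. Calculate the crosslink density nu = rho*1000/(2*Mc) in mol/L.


nu = rho * 1000 / (2 * Mc)
nu = 1.26 * 1000 / (2 * 12086)
nu = 1260.0 / 24172
nu = 0.0521 mol/L

0.0521 mol/L


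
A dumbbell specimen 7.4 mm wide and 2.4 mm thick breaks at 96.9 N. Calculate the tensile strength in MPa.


Area = width * thickness = 7.4 * 2.4 = 17.76 mm^2
TS = force / area = 96.9 / 17.76 = 5.46 MPa

5.46 MPa


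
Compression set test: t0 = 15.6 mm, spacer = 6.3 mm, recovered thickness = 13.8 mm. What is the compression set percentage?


CS = (t0 - recovered) / (t0 - ts) * 100
= (15.6 - 13.8) / (15.6 - 6.3) * 100
= 1.8 / 9.3 * 100
= 19.4%

19.4%


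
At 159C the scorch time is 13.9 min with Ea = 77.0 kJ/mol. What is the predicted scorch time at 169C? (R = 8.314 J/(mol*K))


Convert temperatures: T1 = 159 + 273.15 = 432.15 K, T2 = 169 + 273.15 = 442.15 K
ts2_new = 13.9 * exp(77000 / 8.314 * (1/442.15 - 1/432.15))
1/T2 - 1/T1 = -5.2335e-05
ts2_new = 8.56 min

8.56 min


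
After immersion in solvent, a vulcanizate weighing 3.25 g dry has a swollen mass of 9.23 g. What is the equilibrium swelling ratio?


Q = W_swollen / W_dry
Q = 9.23 / 3.25
Q = 2.84

Q = 2.84


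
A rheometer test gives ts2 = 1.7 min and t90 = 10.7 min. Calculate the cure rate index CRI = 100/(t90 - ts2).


CRI = 100 / (t90 - ts2)
= 100 / (10.7 - 1.7)
= 100 / 9.0
= 11.11 min^-1

11.11 min^-1


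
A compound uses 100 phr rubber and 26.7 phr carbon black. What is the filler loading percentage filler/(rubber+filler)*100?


Filler % = filler / (rubber + filler) * 100
= 26.7 / (100 + 26.7) * 100
= 26.7 / 126.7 * 100
= 21.07%

21.07%


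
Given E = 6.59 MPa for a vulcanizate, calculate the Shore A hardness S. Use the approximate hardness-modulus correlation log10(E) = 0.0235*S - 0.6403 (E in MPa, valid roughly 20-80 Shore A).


log10(E) = 0.0235*S - 0.6403  =>  S = (log10(E) + 0.6403) / 0.0235
log10(6.59) = 0.818885
S = (0.818885 + 0.6403) / 0.0235 = 1.459185 / 0.0235
S = 62.1

Shore A = 62.1


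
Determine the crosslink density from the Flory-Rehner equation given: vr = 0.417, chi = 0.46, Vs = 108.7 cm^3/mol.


ln(1 - vr) = ln(1 - 0.417) = -0.5396
Numerator = -((-0.5396) + 0.417 + 0.46 * 0.417^2) = 0.0426
Denominator = 108.7 * (0.417^(1/3) - 0.417/2) = 58.5458
nu = 0.0426 / 58.5458 = 7.2728e-04 mol/cm^3

7.2728e-04 mol/cm^3


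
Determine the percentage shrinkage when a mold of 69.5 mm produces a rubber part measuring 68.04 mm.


Shrinkage = (mold - part) / mold * 100
= (69.5 - 68.04) / 69.5 * 100
= 1.46 / 69.5 * 100
= 2.1%

2.1%


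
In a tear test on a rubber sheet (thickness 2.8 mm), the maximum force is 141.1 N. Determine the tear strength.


Tear strength = force / thickness
= 141.1 / 2.8
= 50.39 N/mm

50.39 N/mm


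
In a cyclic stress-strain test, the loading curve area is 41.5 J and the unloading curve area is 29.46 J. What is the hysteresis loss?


Hysteresis loss = loading - unloading
= 41.5 - 29.46
= 12.04 J

12.04 J


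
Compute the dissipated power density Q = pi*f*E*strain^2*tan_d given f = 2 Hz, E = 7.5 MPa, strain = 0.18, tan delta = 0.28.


Q = pi * f * E * strain^2 * tan_d
= pi * 2 * 7.5 * 0.18^2 * 0.28
= pi * 2 * 7.5 * 0.0324 * 0.28
= 0.4275

Q = 0.4275


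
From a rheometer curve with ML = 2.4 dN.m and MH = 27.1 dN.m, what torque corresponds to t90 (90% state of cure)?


M90 = ML + 0.9 * (MH - ML)
M90 = 2.4 + 0.9 * (27.1 - 2.4)
M90 = 2.4 + 0.9 * 24.7
M90 = 24.63 dN.m

24.63 dN.m


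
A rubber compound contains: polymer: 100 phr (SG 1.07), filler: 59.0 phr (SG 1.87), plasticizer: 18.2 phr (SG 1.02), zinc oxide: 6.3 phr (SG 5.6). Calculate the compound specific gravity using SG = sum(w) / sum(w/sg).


Sum of weights = 183.5
Volume contributions:
  polymer: 100/1.07 = 93.4579
  filler: 59.0/1.87 = 31.5508
  plasticizer: 18.2/1.02 = 17.8431
  zinc oxide: 6.3/5.6 = 1.1250
Sum of volumes = 143.9769
SG = 183.5 / 143.9769 = 1.275

SG = 1.275


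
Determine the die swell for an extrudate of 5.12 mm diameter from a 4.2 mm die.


Die swell ratio = D_extrudate / D_die
= 5.12 / 4.2
= 1.219

Die swell = 1.219


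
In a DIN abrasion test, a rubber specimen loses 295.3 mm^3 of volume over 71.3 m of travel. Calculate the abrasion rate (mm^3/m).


Rate = volume_loss / distance
= 295.3 / 71.3
= 4.142 mm^3/m

4.142 mm^3/m


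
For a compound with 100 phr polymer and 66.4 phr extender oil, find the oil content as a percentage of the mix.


Oil % = oil / (100 + oil) * 100
= 66.4 / (100 + 66.4) * 100
= 66.4 / 166.4 * 100
= 39.9%

39.9%


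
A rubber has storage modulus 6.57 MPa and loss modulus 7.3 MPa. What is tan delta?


tan delta = E'' / E'
= 7.3 / 6.57
= 1.1111

tan delta = 1.1111


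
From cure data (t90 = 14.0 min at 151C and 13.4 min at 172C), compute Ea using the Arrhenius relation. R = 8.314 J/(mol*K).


T1 = 424.15 K, T2 = 445.15 K
1/T1 - 1/T2 = 1.1122e-04
ln(t1/t2) = ln(14.0/13.4) = 0.0438
Ea = 8.314 * 0.0438 / 1.1122e-04 = 3274.2866 J/mol
Ea = 3.27 kJ/mol

3.27 kJ/mol


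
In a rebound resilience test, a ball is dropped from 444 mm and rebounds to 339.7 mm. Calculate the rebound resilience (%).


Resilience = h_rebound / h_drop * 100
= 339.7 / 444 * 100
= 76.5%

76.5%


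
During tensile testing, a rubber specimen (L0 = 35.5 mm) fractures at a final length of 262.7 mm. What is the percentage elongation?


Elongation = (Lf - L0) / L0 * 100
= (262.7 - 35.5) / 35.5 * 100
= 227.2 / 35.5 * 100
= 640.0%

640.0%


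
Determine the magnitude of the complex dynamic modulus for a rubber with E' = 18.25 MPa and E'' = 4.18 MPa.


|E*| = sqrt(E'^2 + E''^2)
= sqrt(18.25^2 + 4.18^2)
= sqrt(333.0625 + 17.4724)
= 18.723 MPa

18.723 MPa


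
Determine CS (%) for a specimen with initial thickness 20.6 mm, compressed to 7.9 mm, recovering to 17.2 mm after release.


CS = (t0 - recovered) / (t0 - ts) * 100
= (20.6 - 17.2) / (20.6 - 7.9) * 100
= 3.4 / 12.7 * 100
= 26.8%

26.8%


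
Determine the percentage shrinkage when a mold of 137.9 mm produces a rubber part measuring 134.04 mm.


Shrinkage = (mold - part) / mold * 100
= (137.9 - 134.04) / 137.9 * 100
= 3.86 / 137.9 * 100
= 2.8%

2.8%


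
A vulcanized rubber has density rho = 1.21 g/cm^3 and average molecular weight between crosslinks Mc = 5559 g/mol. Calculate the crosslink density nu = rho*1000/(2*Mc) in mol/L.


nu = rho * 1000 / (2 * Mc)
nu = 1.21 * 1000 / (2 * 5559)
nu = 1210.0 / 11118
nu = 0.1088 mol/L

0.1088 mol/L


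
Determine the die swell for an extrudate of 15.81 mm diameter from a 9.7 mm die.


Die swell ratio = D_extrudate / D_die
= 15.81 / 9.7
= 1.63

Die swell = 1.63


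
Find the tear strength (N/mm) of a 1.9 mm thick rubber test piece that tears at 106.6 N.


Tear strength = force / thickness
= 106.6 / 1.9
= 56.11 N/mm

56.11 N/mm


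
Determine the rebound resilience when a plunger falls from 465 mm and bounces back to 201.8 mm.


Resilience = h_rebound / h_drop * 100
= 201.8 / 465 * 100
= 43.4%

43.4%


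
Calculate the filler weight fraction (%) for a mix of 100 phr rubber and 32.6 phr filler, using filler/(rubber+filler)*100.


Filler % = filler / (rubber + filler) * 100
= 32.6 / (100 + 32.6) * 100
= 32.6 / 132.6 * 100
= 24.59%

24.59%


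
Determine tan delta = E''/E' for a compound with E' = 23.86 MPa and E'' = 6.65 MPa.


tan delta = E'' / E'
= 6.65 / 23.86
= 0.2787

tan delta = 0.2787


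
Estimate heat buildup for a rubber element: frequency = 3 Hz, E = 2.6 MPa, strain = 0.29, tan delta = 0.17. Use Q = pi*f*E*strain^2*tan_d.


Q = pi * f * E * strain^2 * tan_d
= pi * 3 * 2.6 * 0.29^2 * 0.17
= pi * 3 * 2.6 * 0.0841 * 0.17
= 0.3503

Q = 0.3503


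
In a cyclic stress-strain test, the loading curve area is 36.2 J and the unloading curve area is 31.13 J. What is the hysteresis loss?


Hysteresis loss = loading - unloading
= 36.2 - 31.13
= 5.07 J

5.07 J


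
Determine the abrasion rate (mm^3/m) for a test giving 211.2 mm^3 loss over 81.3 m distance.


Rate = volume_loss / distance
= 211.2 / 81.3
= 2.598 mm^3/m

2.598 mm^3/m


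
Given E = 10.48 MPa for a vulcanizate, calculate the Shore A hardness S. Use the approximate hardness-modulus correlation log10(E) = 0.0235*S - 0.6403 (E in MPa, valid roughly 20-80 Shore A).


log10(E) = 0.0235*S - 0.6403  =>  S = (log10(E) + 0.6403) / 0.0235
log10(10.48) = 1.020361
S = (1.020361 + 0.6403) / 0.0235 = 1.660661 / 0.0235
S = 70.7

Shore A = 70.7


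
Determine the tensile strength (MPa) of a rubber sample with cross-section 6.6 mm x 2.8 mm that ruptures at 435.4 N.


Area = width * thickness = 6.6 * 2.8 = 18.48 mm^2
TS = force / area = 435.4 / 18.48 = 23.56 MPa

23.56 MPa


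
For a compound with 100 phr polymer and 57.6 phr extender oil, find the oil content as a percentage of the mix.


Oil % = oil / (100 + oil) * 100
= 57.6 / (100 + 57.6) * 100
= 57.6 / 157.6 * 100
= 36.55%

36.55%


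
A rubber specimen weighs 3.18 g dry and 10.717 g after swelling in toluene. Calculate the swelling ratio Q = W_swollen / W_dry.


Q = W_swollen / W_dry
Q = 10.717 / 3.18
Q = 3.37

Q = 3.37


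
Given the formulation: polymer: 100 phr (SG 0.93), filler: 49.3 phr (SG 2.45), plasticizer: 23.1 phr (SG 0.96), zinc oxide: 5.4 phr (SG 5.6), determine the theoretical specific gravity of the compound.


Sum of weights = 177.8
Volume contributions:
  polymer: 100/0.93 = 107.5269
  filler: 49.3/2.45 = 20.1224
  plasticizer: 23.1/0.96 = 24.0625
  zinc oxide: 5.4/5.6 = 0.9643
Sum of volumes = 152.6761
SG = 177.8 / 152.6761 = 1.165

SG = 1.165


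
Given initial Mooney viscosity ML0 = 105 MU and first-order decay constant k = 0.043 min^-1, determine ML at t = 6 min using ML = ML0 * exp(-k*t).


ML = ML0 * exp(-k * t)
ML = 105 * exp(-0.043 * 6)
ML = 105 * 0.7726
ML = 81.12 MU

81.12 MU


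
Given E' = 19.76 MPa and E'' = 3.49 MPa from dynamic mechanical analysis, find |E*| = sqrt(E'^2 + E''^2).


|E*| = sqrt(E'^2 + E''^2)
= sqrt(19.76^2 + 3.49^2)
= sqrt(390.4576 + 12.1801)
= 20.066 MPa

20.066 MPa


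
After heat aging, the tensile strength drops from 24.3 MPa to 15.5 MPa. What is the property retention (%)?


Retention = aged / original * 100
= 15.5 / 24.3 * 100
= 63.8%

63.8%


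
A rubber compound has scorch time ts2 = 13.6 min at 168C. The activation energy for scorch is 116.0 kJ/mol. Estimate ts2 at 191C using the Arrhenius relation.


Convert temperatures: T1 = 168 + 273.15 = 441.15 K, T2 = 191 + 273.15 = 464.15 K
ts2_new = 13.6 * exp(116000 / 8.314 * (1/464.15 - 1/441.15))
1/T2 - 1/T1 = -1.1233e-04
ts2_new = 2.84 min

2.84 min


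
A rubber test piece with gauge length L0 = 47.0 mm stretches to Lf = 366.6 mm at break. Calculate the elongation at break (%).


Elongation = (Lf - L0) / L0 * 100
= (366.6 - 47.0) / 47.0 * 100
= 319.6 / 47.0 * 100
= 680.0%

680.0%


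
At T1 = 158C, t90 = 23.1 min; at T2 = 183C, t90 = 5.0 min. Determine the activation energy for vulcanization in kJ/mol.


T1 = 431.15 K, T2 = 456.15 K
1/T1 - 1/T2 = 1.2712e-04
ln(t1/t2) = ln(23.1/5.0) = 1.5304
Ea = 8.314 * 1.5304 / 1.2712e-04 = 100094.3435 J/mol
Ea = 100.09 kJ/mol

100.09 kJ/mol


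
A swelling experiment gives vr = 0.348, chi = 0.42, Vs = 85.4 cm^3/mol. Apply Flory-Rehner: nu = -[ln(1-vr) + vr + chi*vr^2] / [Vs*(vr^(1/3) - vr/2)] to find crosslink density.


ln(1 - vr) = ln(1 - 0.348) = -0.4277
Numerator = -((-0.4277) + 0.348 + 0.42 * 0.348^2) = 0.0288
Denominator = 85.4 * (0.348^(1/3) - 0.348/2) = 45.2095
nu = 0.0288 / 45.2095 = 6.3808e-04 mol/cm^3

6.3808e-04 mol/cm^3


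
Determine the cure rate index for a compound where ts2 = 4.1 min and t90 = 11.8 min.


CRI = 100 / (t90 - ts2)
= 100 / (11.8 - 4.1)
= 100 / 7.7
= 12.99 min^-1

12.99 min^-1


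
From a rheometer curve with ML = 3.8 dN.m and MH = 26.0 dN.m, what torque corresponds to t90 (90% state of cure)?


M90 = ML + 0.9 * (MH - ML)
M90 = 3.8 + 0.9 * (26.0 - 3.8)
M90 = 3.8 + 0.9 * 22.2
M90 = 23.78 dN.m

23.78 dN.m


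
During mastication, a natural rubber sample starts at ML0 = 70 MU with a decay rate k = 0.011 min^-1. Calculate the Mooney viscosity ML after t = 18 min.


ML = ML0 * exp(-k * t)
ML = 70 * exp(-0.011 * 18)
ML = 70 * 0.8204
ML = 57.43 MU

57.43 MU


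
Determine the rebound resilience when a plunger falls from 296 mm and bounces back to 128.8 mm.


Resilience = h_rebound / h_drop * 100
= 128.8 / 296 * 100
= 43.5%

43.5%


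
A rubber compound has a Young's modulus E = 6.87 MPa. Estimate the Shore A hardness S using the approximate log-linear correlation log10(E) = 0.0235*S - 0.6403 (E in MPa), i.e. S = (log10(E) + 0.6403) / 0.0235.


log10(E) = 0.0235*S - 0.6403  =>  S = (log10(E) + 0.6403) / 0.0235
log10(6.87) = 0.836957
S = (0.836957 + 0.6403) / 0.0235 = 1.477257 / 0.0235
S = 62.9

Shore A = 62.9


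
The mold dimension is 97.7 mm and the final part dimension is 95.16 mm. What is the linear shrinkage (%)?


Shrinkage = (mold - part) / mold * 100
= (97.7 - 95.16) / 97.7 * 100
= 2.54 / 97.7 * 100
= 2.6%

2.6%


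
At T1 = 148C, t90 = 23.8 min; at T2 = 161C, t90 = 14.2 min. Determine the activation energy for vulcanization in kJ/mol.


T1 = 421.15 K, T2 = 434.15 K
1/T1 - 1/T2 = 7.1100e-05
ln(t1/t2) = ln(23.8/14.2) = 0.5164
Ea = 8.314 * 0.5164 / 7.1100e-05 = 60390.1616 J/mol
Ea = 60.39 kJ/mol

60.39 kJ/mol


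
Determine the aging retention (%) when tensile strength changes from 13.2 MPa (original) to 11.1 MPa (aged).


Retention = aged / original * 100
= 11.1 / 13.2 * 100
= 84.1%

84.1%


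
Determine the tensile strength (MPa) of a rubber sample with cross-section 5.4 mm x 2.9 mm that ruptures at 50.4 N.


Area = width * thickness = 5.4 * 2.9 = 15.66 mm^2
TS = force / area = 50.4 / 15.66 = 3.22 MPa

3.22 MPa


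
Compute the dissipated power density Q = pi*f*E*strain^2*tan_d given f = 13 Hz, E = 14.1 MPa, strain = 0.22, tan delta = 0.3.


Q = pi * f * E * strain^2 * tan_d
= pi * 13 * 14.1 * 0.22^2 * 0.3
= pi * 13 * 14.1 * 0.0484 * 0.3
= 8.3614

Q = 8.3614


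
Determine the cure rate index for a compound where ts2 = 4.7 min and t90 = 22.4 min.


CRI = 100 / (t90 - ts2)
= 100 / (22.4 - 4.7)
= 100 / 17.7
= 5.65 min^-1

5.65 min^-1


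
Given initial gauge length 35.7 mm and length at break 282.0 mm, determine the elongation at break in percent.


Elongation = (Lf - L0) / L0 * 100
= (282.0 - 35.7) / 35.7 * 100
= 246.3 / 35.7 * 100
= 689.9%

689.9%


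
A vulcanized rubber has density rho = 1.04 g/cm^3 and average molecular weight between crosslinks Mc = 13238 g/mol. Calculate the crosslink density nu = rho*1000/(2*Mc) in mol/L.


nu = rho * 1000 / (2 * Mc)
nu = 1.04 * 1000 / (2 * 13238)
nu = 1040.0 / 26476
nu = 0.0393 mol/L

0.0393 mol/L


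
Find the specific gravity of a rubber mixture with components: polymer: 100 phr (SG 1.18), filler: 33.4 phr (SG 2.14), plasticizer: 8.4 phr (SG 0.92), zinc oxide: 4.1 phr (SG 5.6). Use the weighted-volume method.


Sum of weights = 145.9
Volume contributions:
  polymer: 100/1.18 = 84.7458
  filler: 33.4/2.14 = 15.6075
  plasticizer: 8.4/0.92 = 9.1304
  zinc oxide: 4.1/5.6 = 0.7321
Sum of volumes = 110.2158
SG = 145.9 / 110.2158 = 1.324

SG = 1.324


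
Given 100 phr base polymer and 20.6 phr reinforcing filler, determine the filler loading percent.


Filler % = filler / (rubber + filler) * 100
= 20.6 / (100 + 20.6) * 100
= 20.6 / 120.6 * 100
= 17.08%

17.08%


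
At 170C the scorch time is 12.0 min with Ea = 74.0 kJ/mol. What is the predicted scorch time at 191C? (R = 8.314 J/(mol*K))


Convert temperatures: T1 = 170 + 273.15 = 443.15 K, T2 = 191 + 273.15 = 464.15 K
ts2_new = 12.0 * exp(74000 / 8.314 * (1/464.15 - 1/443.15))
1/T2 - 1/T1 = -1.0210e-04
ts2_new = 4.84 min

4.84 min


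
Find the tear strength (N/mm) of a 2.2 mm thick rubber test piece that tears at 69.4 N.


Tear strength = force / thickness
= 69.4 / 2.2
= 31.55 N/mm

31.55 N/mm


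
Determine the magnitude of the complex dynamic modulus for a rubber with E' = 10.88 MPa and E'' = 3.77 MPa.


|E*| = sqrt(E'^2 + E''^2)
= sqrt(10.88^2 + 3.77^2)
= sqrt(118.3744 + 14.2129)
= 11.515 MPa

11.515 MPa


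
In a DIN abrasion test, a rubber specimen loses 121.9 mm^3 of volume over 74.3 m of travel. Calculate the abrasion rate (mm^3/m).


Rate = volume_loss / distance
= 121.9 / 74.3
= 1.641 mm^3/m

1.641 mm^3/m


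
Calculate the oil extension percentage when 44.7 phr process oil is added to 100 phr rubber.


Oil % = oil / (100 + oil) * 100
= 44.7 / (100 + 44.7) * 100
= 44.7 / 144.7 * 100
= 30.89%

30.89%


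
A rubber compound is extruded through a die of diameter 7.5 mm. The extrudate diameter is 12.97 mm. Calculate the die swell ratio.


Die swell ratio = D_extrudate / D_die
= 12.97 / 7.5
= 1.729

Die swell = 1.729


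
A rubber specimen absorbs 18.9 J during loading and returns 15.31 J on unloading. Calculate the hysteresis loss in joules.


Hysteresis loss = loading - unloading
= 18.9 - 15.31
= 3.59 J

3.59 J


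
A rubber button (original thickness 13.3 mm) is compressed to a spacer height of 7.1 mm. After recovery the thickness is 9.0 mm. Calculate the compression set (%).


CS = (t0 - recovered) / (t0 - ts) * 100
= (13.3 - 9.0) / (13.3 - 7.1) * 100
= 4.3 / 6.2 * 100
= 69.4%

69.4%


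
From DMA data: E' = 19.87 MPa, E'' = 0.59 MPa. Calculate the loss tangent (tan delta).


tan delta = E'' / E'
= 0.59 / 19.87
= 0.0297

tan delta = 0.0297


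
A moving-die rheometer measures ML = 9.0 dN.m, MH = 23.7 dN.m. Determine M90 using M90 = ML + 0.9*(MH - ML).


M90 = ML + 0.9 * (MH - ML)
M90 = 9.0 + 0.9 * (23.7 - 9.0)
M90 = 9.0 + 0.9 * 14.7
M90 = 22.23 dN.m

22.23 dN.m


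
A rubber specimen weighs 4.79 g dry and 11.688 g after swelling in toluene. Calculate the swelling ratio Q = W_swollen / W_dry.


Q = W_swollen / W_dry
Q = 11.688 / 4.79
Q = 2.44

Q = 2.44


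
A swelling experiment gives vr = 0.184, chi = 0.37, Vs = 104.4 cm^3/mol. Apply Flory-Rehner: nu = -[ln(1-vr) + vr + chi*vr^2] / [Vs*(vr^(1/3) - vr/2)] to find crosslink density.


ln(1 - vr) = ln(1 - 0.184) = -0.2033
Numerator = -((-0.2033) + 0.184 + 0.37 * 0.184^2) = 0.0068
Denominator = 104.4 * (0.184^(1/3) - 0.184/2) = 49.7751
nu = 0.0068 / 49.7751 = 1.3690e-04 mol/cm^3

1.3690e-04 mol/cm^3


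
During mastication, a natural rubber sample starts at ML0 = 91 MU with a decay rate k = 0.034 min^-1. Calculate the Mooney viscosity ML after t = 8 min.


ML = ML0 * exp(-k * t)
ML = 91 * exp(-0.034 * 8)
ML = 91 * 0.7619
ML = 69.33 MU

69.33 MU


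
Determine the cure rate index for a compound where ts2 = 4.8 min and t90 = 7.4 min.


CRI = 100 / (t90 - ts2)
= 100 / (7.4 - 4.8)
= 100 / 2.6
= 38.46 min^-1

38.46 min^-1


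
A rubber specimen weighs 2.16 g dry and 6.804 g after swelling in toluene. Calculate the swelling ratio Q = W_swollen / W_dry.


Q = W_swollen / W_dry
Q = 6.804 / 2.16
Q = 3.15

Q = 3.15


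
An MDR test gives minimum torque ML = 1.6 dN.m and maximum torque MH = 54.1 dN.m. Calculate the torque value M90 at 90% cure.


M90 = ML + 0.9 * (MH - ML)
M90 = 1.6 + 0.9 * (54.1 - 1.6)
M90 = 1.6 + 0.9 * 52.5
M90 = 48.85 dN.m

48.85 dN.m


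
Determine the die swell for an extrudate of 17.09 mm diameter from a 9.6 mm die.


Die swell ratio = D_extrudate / D_die
= 17.09 / 9.6
= 1.78

Die swell = 1.78


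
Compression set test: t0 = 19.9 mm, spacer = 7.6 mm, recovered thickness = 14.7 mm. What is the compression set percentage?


CS = (t0 - recovered) / (t0 - ts) * 100
= (19.9 - 14.7) / (19.9 - 7.6) * 100
= 5.2 / 12.3 * 100
= 42.3%

42.3%


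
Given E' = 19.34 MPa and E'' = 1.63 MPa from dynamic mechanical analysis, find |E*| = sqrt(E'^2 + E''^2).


|E*| = sqrt(E'^2 + E''^2)
= sqrt(19.34^2 + 1.63^2)
= sqrt(374.0356 + 2.6569)
= 19.409 MPa

19.409 MPa


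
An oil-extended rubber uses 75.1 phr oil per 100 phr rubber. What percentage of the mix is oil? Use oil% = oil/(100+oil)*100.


Oil % = oil / (100 + oil) * 100
= 75.1 / (100 + 75.1) * 100
= 75.1 / 175.1 * 100
= 42.89%

42.89%


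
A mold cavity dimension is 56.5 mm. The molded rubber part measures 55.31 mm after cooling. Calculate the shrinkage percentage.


Shrinkage = (mold - part) / mold * 100
= (56.5 - 55.31) / 56.5 * 100
= 1.19 / 56.5 * 100
= 2.11%

2.11%


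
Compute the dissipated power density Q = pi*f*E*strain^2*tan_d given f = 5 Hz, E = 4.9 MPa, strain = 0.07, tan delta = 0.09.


Q = pi * f * E * strain^2 * tan_d
= pi * 5 * 4.9 * 0.07^2 * 0.09
= pi * 5 * 4.9 * 0.0049 * 0.09
= 0.0339

Q = 0.0339


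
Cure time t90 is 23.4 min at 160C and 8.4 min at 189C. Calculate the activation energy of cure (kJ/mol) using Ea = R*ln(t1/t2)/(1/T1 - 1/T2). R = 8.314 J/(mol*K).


T1 = 433.15 K, T2 = 462.15 K
1/T1 - 1/T2 = 1.4487e-04
ln(t1/t2) = ln(23.4/8.4) = 1.0245
Ea = 8.314 * 1.0245 / 1.4487e-04 = 58795.9065 J/mol
Ea = 58.8 kJ/mol

58.8 kJ/mol


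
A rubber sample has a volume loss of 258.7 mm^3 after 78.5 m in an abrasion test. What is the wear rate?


Rate = volume_loss / distance
= 258.7 / 78.5
= 3.296 mm^3/m

3.296 mm^3/m


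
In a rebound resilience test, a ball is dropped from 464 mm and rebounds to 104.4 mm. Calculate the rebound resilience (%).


Resilience = h_rebound / h_drop * 100
= 104.4 / 464 * 100
= 22.5%

22.5%


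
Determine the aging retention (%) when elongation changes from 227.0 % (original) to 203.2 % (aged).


Retention = aged / original * 100
= 203.2 / 227.0 * 100
= 89.5%

89.5%


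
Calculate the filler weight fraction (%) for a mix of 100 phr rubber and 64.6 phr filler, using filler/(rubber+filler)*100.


Filler % = filler / (rubber + filler) * 100
= 64.6 / (100 + 64.6) * 100
= 64.6 / 164.6 * 100
= 39.25%

39.25%


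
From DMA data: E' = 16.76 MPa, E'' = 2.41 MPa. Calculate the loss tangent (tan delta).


tan delta = E'' / E'
= 2.41 / 16.76
= 0.1438

tan delta = 0.1438


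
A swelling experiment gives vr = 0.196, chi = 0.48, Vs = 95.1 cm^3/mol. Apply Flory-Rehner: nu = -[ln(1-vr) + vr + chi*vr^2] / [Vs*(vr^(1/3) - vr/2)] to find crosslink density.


ln(1 - vr) = ln(1 - 0.196) = -0.2182
Numerator = -((-0.2182) + 0.196 + 0.48 * 0.196^2) = 0.0037
Denominator = 95.1 * (0.196^(1/3) - 0.196/2) = 45.9218
nu = 0.0037 / 45.9218 = 8.0927e-05 mol/cm^3

8.0927e-05 mol/cm^3


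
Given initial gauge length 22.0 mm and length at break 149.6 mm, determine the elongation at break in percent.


Elongation = (Lf - L0) / L0 * 100
= (149.6 - 22.0) / 22.0 * 100
= 127.6 / 22.0 * 100
= 580.0%

580.0%


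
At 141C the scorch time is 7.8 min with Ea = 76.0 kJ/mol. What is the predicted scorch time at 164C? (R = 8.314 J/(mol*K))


Convert temperatures: T1 = 141 + 273.15 = 414.15 K, T2 = 164 + 273.15 = 437.15 K
ts2_new = 7.8 * exp(76000 / 8.314 * (1/437.15 - 1/414.15))
1/T2 - 1/T1 = -1.2704e-04
ts2_new = 2.44 min

2.44 min


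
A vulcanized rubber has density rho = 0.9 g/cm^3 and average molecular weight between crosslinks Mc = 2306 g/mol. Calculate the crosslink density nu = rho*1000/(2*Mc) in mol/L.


nu = rho * 1000 / (2 * Mc)
nu = 0.9 * 1000 / (2 * 2306)
nu = 900.0 / 4612
nu = 0.1951 mol/L

0.1951 mol/L


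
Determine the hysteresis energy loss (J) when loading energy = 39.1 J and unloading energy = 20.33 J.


Hysteresis loss = loading - unloading
= 39.1 - 20.33
= 18.77 J

18.77 J


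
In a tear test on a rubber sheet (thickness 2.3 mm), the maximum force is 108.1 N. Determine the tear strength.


Tear strength = force / thickness
= 108.1 / 2.3
= 47.0 N/mm

47.0 N/mm


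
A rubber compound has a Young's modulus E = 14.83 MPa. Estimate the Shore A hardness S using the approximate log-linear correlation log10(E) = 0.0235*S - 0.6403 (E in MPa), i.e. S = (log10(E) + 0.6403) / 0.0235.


log10(E) = 0.0235*S - 0.6403  =>  S = (log10(E) + 0.6403) / 0.0235
log10(14.83) = 1.171141
S = (1.171141 + 0.6403) / 0.0235 = 1.811441 / 0.0235
S = 77.1

Shore A = 77.1
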